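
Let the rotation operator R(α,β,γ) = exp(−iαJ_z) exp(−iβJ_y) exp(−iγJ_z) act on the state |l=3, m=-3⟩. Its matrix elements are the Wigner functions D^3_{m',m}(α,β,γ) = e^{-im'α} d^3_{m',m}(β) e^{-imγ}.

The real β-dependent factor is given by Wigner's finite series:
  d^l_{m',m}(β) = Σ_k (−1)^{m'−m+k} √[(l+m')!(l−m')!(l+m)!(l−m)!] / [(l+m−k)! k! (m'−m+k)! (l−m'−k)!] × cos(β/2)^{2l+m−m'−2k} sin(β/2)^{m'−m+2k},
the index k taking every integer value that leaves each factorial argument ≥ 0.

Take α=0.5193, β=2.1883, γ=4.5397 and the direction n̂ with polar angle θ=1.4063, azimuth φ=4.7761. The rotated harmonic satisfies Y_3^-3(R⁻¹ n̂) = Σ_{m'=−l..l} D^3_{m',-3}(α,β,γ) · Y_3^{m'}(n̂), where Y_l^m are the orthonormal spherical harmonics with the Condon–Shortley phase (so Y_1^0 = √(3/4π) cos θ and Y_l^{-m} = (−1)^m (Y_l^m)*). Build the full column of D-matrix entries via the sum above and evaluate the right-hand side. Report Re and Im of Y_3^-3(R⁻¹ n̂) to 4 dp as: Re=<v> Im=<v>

Re=0.1817 Im=-0.2360

Need the full column D^3_{m',-3} for m'=−3..3 at α=0.5193, β=2.1883, γ=4.5397.
cos(β/2)=0.458802, sin(β/2)=0.888539
d^3_{-3,-3}: single k=0 term ⇒ +0.009327;  D = -0.008043+0.004723i
d^3_{-2,-3}: single k=0 term ⇒ -0.044246;  D = +0.022006-0.038386i
d^3_{-1,-3}: single k=0 term ⇒ +0.135487;  D = -0.000167+0.135487i
d^3_{0,-3}: single k=0 term ⇒ -0.302984;  D = -0.150038-0.263226i
d^3_{1,-3}: single k=0 term ⇒ +0.508161;  D = +0.437561+0.258394i
d^3_{2,-3}: single k=0 term ⇒ -0.622418;  D = -0.622356-0.008794i
d^3_{3,-3}: single k=0 term ⇒ +0.492105;  D = +0.430637-0.238158i
Y_3^{m'}(θ=1.4063,φ=4.7761) and Σ D·Y over m':
  (-0.0080+0.0047i)·(-0.0761-0.3933i)  (+0.0220-0.0384i)·(-0.1615+0.0207i)  (-0.0002+0.1355i)·(-0.0176-0.2755i)  (-0.1500-0.2632i)·(-0.1751+0.0000i)  (+0.4376+0.2584i)·(+0.0176-0.2755i)  (-0.6224-0.0088i)·(-0.1615-0.0207i)  (+0.4306-0.2382i)·(+0.0761-0.3933i)
Y_3^-3(R⁻¹ n̂) = +0.181667-0.235959i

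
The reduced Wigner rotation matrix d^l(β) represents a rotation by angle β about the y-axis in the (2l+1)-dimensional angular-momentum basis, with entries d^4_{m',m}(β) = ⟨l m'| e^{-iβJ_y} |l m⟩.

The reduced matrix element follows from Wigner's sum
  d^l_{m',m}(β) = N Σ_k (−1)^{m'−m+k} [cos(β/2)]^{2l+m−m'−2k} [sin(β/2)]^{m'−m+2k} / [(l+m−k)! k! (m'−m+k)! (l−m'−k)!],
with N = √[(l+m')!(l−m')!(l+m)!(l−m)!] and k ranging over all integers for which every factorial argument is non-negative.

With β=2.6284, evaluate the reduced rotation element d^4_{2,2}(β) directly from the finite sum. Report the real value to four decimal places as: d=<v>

d^4_{2,2}(β=2.6284) via Wigner's sum:
Half-angle: c=0.253790, s=0.967259. N=√(720·2·720·2)=1440.000000
k: max(0,(2)−(2))=0 … min(4+(2),4−(2))=2
  k=0: (−1)^0·1440.0000/(1440)·0.2538^8·0.9673^0 = +0.000017
  k=1: (−1)^1·1440.0000/(120)·0.2538^6·0.9673^2 = -0.003000
  k=2: (−1)^2·1440.0000/(96)·0.2538^4·0.9673^4 = +0.054470
d^4_{2,2}(2.6284) = +0.000017 -0.003000 +0.054470 = +0.051488

d=0.0515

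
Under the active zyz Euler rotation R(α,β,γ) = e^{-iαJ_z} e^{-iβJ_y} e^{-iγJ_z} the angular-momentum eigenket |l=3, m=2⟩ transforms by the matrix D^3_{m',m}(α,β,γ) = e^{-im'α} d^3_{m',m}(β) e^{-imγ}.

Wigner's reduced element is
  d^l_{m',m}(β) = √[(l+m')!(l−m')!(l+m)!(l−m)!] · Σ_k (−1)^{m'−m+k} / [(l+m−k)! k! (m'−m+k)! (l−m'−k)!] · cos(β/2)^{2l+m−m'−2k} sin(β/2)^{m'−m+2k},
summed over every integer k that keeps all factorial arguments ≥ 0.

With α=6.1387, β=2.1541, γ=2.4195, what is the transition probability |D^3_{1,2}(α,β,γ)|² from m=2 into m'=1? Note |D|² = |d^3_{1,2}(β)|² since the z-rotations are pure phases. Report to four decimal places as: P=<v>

First d^3_{1,2}(β=2.1541), then the phase factors e^{-i(1)α} and e^{-i(2)γ}:
With c≡cos(β/2)=0.473928 and s≡sin(β/2)=0.880564, N=[24·2·120·1]^{1/2}=75.894664
k: max(0,(2)−(1))=1 … min(3+(2),3−(1))=2
  k=1: (−1)^0·75.8947/(24)·0.4739^5·0.8806^1 = +0.066577
  k=2: (−1)^1·75.8947/(12)·0.4739^3·0.8806^3 = -0.459673
d^3_{1,2}(2.1541) = +0.066577 -0.459673 = -0.393097
|D^3_{1,2}|² = |d^3_{1,2}(β)|² = (-0.393097)² = 0.154525 (the z-rotation phases have unit modulus)

P=0.1545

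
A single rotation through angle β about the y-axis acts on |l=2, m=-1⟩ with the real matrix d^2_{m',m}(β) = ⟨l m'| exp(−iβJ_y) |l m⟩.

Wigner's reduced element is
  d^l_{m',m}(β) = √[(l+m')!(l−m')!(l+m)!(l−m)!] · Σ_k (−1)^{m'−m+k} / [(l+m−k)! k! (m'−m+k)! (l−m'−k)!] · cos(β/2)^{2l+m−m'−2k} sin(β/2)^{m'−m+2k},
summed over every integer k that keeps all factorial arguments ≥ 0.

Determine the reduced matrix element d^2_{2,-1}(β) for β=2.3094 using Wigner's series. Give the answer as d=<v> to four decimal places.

d^2_{2,-1}(β=2.3094) via Wigner's sum:
Half-angle: c=0.404193, s=0.914674. N=√(24·1·1·6)=12.000000
k∈{0} keeps every argument non-negative
  k=0: (−1)^3·12.0000/(6)·0.4042^1·0.9147^3 = -0.618611
d^2_{2,-1}(2.3094) = -0.618611

d=-0.6186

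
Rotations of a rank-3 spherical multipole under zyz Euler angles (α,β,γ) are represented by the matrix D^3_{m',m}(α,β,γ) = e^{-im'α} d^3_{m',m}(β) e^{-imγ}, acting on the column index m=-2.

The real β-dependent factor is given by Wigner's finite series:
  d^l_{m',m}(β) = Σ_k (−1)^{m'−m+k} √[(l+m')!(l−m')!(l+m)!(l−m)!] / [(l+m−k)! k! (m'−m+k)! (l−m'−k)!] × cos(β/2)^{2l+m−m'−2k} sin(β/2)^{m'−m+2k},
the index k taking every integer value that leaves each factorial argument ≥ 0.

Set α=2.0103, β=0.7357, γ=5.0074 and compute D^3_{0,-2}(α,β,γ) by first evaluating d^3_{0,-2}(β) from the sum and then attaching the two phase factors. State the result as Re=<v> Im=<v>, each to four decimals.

Re=-0.3799 Im=-0.2544

First d^3_{0,-2}(β=0.7357), then the phase factors e^{-i(0)α} and e^{-i(-2)γ}:
With c≡cos(β/2)=0.933103 and s≡sin(β/2)=0.359610, N=[6·6·1·120]^{1/2}=65.726707
k∈{0,1} keeps every argument non-negative
  k=0: (−1)^2·65.7267/(12)·0.9331^4·0.3596^2 = +0.536960
  k=1: (−1)^3·65.7267/(12)·0.9331^2·0.3596^4 = -0.079753
d^3_{0,-2}(0.7357) = +0.536960 -0.079753 = +0.457207
Attach z-rotation phases: D = e^{-i(0)(2.0103)}·(+0.457207)·e^{-i(-2)(5.0074)} = -0.379906-0.254381i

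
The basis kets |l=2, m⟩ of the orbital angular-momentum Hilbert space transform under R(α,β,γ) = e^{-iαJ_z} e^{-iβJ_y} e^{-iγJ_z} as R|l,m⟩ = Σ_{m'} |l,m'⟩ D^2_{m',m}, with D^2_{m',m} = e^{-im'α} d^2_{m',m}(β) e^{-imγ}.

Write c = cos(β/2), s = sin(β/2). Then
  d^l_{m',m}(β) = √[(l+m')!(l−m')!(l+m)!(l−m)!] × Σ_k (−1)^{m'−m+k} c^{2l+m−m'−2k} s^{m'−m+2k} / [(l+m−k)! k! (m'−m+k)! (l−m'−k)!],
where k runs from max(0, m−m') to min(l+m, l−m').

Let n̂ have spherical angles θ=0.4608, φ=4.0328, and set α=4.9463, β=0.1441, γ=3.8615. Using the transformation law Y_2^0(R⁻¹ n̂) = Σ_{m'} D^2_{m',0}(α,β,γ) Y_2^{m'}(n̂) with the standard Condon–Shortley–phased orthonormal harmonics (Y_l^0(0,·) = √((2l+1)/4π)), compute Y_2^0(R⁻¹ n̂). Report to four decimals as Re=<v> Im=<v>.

Re=0.4949 Im=0.0000

Need the full column D^2_{m',0} for m'=−2..2 at α=4.9463, β=0.1441, γ=3.8615.
cos(β/2)=0.997406, sin(β/2)=0.071988
d^2_{-2,0}: single k=2 term ⇒ +0.012628;  D = -0.011271-0.005695i
d^2_{-1,0}: k∈[1..2] ⇒ +0.174964 -0.000911 = +0.174053;  D = +0.040343-0.169313i
d^2_{0,0}: k∈[0..2] ⇒ +0.989662 -0.020621 +0.000027 = +0.969068;  D = +0.969068+0.000000i
d^2_{1,0}: k∈[0..1] ⇒ -0.174964 +0.000911 = -0.174053;  D = -0.040343-0.169313i
d^2_{2,0}: single k=0 term ⇒ +0.012628;  D = -0.011271+0.005695i
Y_2^{m'}(θ=0.4608,φ=4.0328) and Σ D·Y over m':
  (-0.0113-0.0057i)·(-0.0160-0.0747i)  (+0.0403-0.1693i)·(-0.1934+0.2393i)  (+0.9691+0.0000i)·(+0.4437+0.0000i)  (-0.0403-0.1693i)·(+0.1934+0.2393i)  (-0.0113+0.0057i)·(-0.0160+0.0747i)
Y_2^0(R⁻¹ n̂) = +0.494928+0.000000i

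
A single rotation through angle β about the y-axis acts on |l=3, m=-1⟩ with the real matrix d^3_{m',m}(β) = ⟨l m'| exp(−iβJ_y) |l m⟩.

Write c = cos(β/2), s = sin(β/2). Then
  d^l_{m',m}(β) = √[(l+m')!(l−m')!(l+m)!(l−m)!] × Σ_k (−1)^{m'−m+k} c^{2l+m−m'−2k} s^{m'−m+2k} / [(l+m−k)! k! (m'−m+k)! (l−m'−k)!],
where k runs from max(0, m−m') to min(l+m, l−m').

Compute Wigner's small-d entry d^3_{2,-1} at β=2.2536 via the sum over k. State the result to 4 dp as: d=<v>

d=0.4466

d^3_{2,-1}(β=2.2536) via Wigner's sum:
c=cos(2.2536/2)=0.429552, s=sin(2.2536/2)=0.903042; N=√[120·1·2·24]=75.894664
The bounds max(0,m−m')=0 and min(l+m,l−m')=1 give 2 terms
  k=0: (−1)^3·75.8947/(12)·0.4296^3·0.9030^3 = -0.369148
  k=1: (−1)^4·75.8947/(24)·0.4296^1·0.9030^5 = +0.815748
d^3_{2,-1}(2.2536) = -0.369148 +0.815748 = +0.446600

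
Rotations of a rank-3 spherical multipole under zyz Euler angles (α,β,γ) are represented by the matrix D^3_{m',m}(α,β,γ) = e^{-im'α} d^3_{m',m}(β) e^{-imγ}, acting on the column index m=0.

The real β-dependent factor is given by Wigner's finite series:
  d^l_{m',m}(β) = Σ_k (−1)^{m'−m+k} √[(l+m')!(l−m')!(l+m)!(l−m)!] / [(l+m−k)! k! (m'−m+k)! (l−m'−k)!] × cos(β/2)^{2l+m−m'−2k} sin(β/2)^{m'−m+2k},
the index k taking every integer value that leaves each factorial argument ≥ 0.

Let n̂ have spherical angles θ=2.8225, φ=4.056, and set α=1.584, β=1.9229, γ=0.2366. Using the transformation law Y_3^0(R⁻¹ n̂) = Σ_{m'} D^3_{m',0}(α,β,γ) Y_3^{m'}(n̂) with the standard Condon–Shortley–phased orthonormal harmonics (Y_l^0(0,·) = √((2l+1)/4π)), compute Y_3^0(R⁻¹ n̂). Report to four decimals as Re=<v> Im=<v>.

Re=-0.1064 Im=0.0000

Need the full column D^3_{m',0} for m'=−3..3 at α=1.584, β=1.9229, γ=0.2366.
cos(β/2)=0.572332, sin(β/2)=0.820022
d^3_{-3,0}: single k=3 term ⇒ +0.462312;  D = +0.018308-0.461949i
d^3_{-2,0}: k∈[2..3] ⇒ +0.395187 -0.811257 = -0.416070;  D = +0.415925+0.010986i
d^3_{-1,0}: k∈[1..3] ⇒ +0.174443 -1.074316 +0.735134 = -0.164738;  D = +0.002175-0.164724i
d^3_{0,0}: k∈[0..3] ⇒ +0.035147 -0.649359 +1.333032 -0.304056 = +0.414764;  D = +0.414764+0.000000i
d^3_{1,0}: k∈[0..2] ⇒ -0.174443 +1.074316 -0.735134 = +0.164738;  D = -0.002175-0.164724i
d^3_{2,0}: k∈[0..1] ⇒ +0.395187 -0.811257 = -0.416070;  D = +0.415925-0.010986i
d^3_{3,0}: single k=0 term ⇒ -0.462312;  D = -0.018308-0.461949i
Y_3^{m'}(θ=2.8225,φ=4.056) and Σ D·Y over m':
  (+0.0183-0.4619i)·(+0.0119+0.0050i)  (+0.4159+0.0110i)·(+0.0244+0.0923i)  (+0.0022-0.1647i)·(-0.2170+0.2817i)  (+0.4148+0.0000i)·(-0.5343+0.0000i)  (-0.0022-0.1647i)·(+0.2170+0.2817i)  (+0.4159-0.0110i)·(+0.0244-0.0923i)  (-0.0183-0.4619i)·(-0.0119+0.0050i)
Y_3^0(R⁻¹ n̂) = -0.106450+0.000000i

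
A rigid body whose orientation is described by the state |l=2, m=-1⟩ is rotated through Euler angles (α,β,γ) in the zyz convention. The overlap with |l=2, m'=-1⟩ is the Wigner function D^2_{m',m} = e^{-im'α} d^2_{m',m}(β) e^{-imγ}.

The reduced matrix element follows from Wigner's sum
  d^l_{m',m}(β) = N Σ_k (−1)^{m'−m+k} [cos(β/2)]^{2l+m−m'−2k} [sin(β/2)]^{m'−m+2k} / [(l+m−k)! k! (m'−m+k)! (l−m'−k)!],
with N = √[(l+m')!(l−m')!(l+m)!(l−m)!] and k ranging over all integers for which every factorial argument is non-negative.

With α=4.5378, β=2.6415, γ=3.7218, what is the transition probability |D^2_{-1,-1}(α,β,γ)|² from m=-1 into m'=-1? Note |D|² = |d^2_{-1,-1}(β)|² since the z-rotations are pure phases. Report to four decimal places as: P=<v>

P=0.0285

First d^2_{-1,-1}(β=2.6415), then the phase factors e^{-i(-1)α} and e^{-i(-1)γ}:
With c≡cos(β/2)=0.247449 and s≡sin(β/2)=0.968901, N=[1·6·1·6]^{1/2}=6.000000
Admissible k: 0..1 (factorial args all ≥0)
  k=0: (−1)^0·6.0000/(6)·0.2474^4·0.9689^0 = +0.003749
  k=1: (−1)^1·6.0000/(2)·0.2474^2·0.9689^2 = -0.172445
d^2_{-1,-1}(2.6415) = +0.003749 -0.172445 = -0.168696
|D^2_{-1,-1}|² = |d^2_{-1,-1}(β)|² = (-0.168696)² = 0.028458 (the z-rotation phases have unit modulus)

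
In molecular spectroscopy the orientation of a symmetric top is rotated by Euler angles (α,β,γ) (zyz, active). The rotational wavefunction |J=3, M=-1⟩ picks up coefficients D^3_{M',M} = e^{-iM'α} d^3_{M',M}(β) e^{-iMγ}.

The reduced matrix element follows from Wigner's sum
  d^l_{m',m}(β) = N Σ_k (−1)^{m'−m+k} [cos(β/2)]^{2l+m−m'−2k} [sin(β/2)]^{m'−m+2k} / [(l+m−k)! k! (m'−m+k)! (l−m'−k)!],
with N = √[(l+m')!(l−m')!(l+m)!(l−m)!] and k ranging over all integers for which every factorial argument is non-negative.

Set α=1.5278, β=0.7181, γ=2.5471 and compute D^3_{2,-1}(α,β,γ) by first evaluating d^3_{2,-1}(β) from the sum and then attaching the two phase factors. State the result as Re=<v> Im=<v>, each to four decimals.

Re=-0.1828 Im=0.1019

First d^3_{2,-1}(β=0.7181), then the phase factors e^{-i(2)α} and e^{-i(-1)γ}:
With c≡cos(β/2)=0.936231 and s≡sin(β/2)=0.351385, N=[120·1·2·24]^{1/2}=75.894664
k∈{0,1} keeps every argument non-negative
  k=0: (−1)^3·75.8947/(12)·0.9362^3·0.3514^3 = -0.225179
  k=1: (−1)^4·75.8947/(24)·0.9362^1·0.3514^5 = +0.015860
d^3_{2,-1}(0.7181) = -0.225179 +0.015860 = -0.209320
Attach z-rotation phases: D = e^{-i(2)(1.5278)}·(-0.209320)·e^{-i(-1)(2.5471)} = -0.182836+0.101911i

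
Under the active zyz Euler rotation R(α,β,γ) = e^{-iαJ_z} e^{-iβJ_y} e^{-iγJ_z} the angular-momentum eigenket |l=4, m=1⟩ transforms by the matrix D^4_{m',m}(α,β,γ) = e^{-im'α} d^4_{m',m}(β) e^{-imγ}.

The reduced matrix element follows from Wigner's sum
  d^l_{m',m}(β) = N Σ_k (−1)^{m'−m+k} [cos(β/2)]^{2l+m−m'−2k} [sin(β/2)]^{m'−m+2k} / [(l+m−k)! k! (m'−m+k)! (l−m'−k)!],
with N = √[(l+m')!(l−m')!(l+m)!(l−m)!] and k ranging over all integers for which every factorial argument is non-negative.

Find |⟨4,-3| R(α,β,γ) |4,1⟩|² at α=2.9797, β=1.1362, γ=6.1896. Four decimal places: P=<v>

P=0.1788

D^4_{-3,1}(2.9797,1.1362,6.1896) = e^{-i·-3·2.9797}·d^4_{-3,1}(1.1362)·e^{-i·1·6.1896}. Compute d first:
c=cos(1.1362/2)=0.842925, s=sin(1.1362/2)=0.538031; N=√[1·5040·120·6]=1904.940944
Admissible k: 4..5 (factorial args all ≥0)
  k=4: (−1)^0·1904.9409/(144)·0.8429^4·0.5380^4 = +0.559635
  k=5: (−1)^1·1904.9409/(240)·0.8429^2·0.5380^6 = -0.136802
d^4_{-3,1}(1.1362) = +0.559635 -0.136802 = +0.422833
|D^4_{-3,1}|² = |d^4_{-3,1}(β)|² = (+0.422833)² = 0.178787 (the z-rotation phases have unit modulus)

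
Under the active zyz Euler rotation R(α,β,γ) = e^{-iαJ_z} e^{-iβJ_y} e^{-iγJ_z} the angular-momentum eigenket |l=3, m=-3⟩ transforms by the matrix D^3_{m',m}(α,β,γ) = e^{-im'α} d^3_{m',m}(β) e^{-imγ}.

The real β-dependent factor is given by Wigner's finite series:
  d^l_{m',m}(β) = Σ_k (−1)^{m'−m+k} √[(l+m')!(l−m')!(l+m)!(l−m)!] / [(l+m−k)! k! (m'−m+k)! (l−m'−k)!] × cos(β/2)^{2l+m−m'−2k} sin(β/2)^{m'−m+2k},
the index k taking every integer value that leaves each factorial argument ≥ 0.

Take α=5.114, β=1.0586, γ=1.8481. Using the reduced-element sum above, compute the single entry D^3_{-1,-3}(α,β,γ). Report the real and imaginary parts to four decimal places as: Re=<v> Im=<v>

Re=-0.1814 Im=-0.5172

D^3_{-1,-3}(5.114,1.0586,1.8481) = e^{-i·-1·5.114}·d^3_{-1,-3}(1.0586)·e^{-i·-3·1.8481}. Compute d first:
With c≡cos(β/2)=0.863161 and s≡sin(β/2)=0.504929, N=[2·24·1·720]^{1/2}=185.903201
The bounds max(0,m−m')=0 and min(l+m,l−m')=0 give 1 term
  k=0: (−1)^2·185.9032/(48)·0.8632^4·0.5049^2 = +0.548117
d^3_{-1,-3}(1.0586) = +0.548117
Attach z-rotation phases: D = e^{-i(-1)(5.114)}·(+0.548117)·e^{-i(-3)(1.8481)} = -0.181381-0.517236i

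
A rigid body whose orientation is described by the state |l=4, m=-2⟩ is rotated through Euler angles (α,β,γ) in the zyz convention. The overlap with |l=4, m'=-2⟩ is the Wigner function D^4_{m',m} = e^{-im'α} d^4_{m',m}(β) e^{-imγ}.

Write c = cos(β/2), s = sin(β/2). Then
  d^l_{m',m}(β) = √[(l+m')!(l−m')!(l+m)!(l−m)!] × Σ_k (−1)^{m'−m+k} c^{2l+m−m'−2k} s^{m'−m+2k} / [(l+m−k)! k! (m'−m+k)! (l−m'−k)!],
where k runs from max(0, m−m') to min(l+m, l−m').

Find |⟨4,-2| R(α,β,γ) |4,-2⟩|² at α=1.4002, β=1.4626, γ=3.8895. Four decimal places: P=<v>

P=0.0100

D^4_{-2,-2}(1.4002,1.4626,3.8895) = e^{-i·-2·1.4002}·d^4_{-2,-2}(1.4626)·e^{-i·-2·3.8895}. Compute d first:
c=cos(1.4626/2)=0.744307, s=sin(1.4626/2)=0.667838; N=√[2·720·2·720]=1440.000000
Admissible k: 0..2 (factorial args all ≥0)
  k=0: (−1)^0·1440.0000/(1440)·0.7443^8·0.6678^0 = +0.094192
  k=1: (−1)^1·1440.0000/(120)·0.7443^6·0.6678^2 = -0.909987
  k=2: (−1)^2·1440.0000/(96)·0.7443^4·0.6678^4 = +0.915763
d^4_{-2,-2}(1.4626) = +0.094192 -0.909987 +0.915763 = +0.099969
|D^4_{-2,-2}|² = |d^4_{-2,-2}(β)|² = (+0.099969)² = 0.009994 (the z-rotation phases have unit modulus)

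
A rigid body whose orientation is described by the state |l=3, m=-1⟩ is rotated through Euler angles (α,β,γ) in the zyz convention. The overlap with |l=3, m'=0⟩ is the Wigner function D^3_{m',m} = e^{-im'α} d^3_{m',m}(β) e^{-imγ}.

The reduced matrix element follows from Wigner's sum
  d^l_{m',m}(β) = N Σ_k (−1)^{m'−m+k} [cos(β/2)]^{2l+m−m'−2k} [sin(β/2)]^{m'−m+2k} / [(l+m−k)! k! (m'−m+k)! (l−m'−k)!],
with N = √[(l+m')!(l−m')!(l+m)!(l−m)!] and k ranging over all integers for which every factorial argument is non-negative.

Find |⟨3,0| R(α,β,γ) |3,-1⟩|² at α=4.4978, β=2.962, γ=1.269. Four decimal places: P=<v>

P=0.0882

Split into d^3_{0,-1}(β=2.962) × two z-phases.
Half-angle: c=0.089676, s=0.995971. N=√(6·6·2·24)=41.569219
The bounds max(0,m−m')=0 and min(l+m,l−m')=2 give 3 terms
  k=0: (−1)^1·41.5692/(12)·0.0897^5·0.9960^1 = -0.000020
  k=1: (−1)^2·41.5692/(4)·0.0897^3·0.9960^3 = +0.007404
  k=2: (−1)^3·41.5692/(12)·0.0897^1·0.9960^5 = -0.304438
d^3_{0,-1}(2.962) = -0.000020 +0.007404 -0.304438 = -0.297054
|D^3_{0,-1}|² = |d^3_{0,-1}(β)|² = (-0.297054)² = 0.088241 (the z-rotation phases have unit modulus)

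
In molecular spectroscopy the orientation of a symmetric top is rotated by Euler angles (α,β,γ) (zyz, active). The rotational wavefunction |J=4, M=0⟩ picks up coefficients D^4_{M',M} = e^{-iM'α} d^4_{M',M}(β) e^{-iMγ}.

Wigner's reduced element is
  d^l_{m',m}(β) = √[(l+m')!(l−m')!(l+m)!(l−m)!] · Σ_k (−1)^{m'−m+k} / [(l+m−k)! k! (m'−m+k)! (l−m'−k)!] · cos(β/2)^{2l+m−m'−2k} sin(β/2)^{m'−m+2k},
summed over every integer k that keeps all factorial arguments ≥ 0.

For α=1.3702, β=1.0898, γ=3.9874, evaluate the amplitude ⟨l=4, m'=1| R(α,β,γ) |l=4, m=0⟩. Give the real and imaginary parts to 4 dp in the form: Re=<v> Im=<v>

D^4_{1,0}(1.3702,1.0898,3.9874) = e^{-i·1·1.3702}·d^4_{1,0}(1.0898)·e^{-i·0·3.9874}. Compute d first:
With c≡cos(β/2)=0.855179 and s≡sin(β/2)=0.518333, N=[120·6·24·24]^{1/2}=643.987578
Admissible k: 0..3 (factorial args all ≥0)
  k=0: (−1)^1·643.9876/(144)·0.8552^7·0.5183^1 = -0.775395
  k=1: (−1)^2·643.9876/(24)·0.8552^5·0.5183^3 = +1.709138
  k=2: (−1)^3·643.9876/(24)·0.8552^3·0.5183^5 = -0.627885
  k=3: (−1)^4·643.9876/(144)·0.8552^1·0.5183^7 = +0.038444
d^4_{1,0}(1.0898) = -0.775395 +1.709138 -0.627885 +0.038444 = +0.344302
D = (+0.199254-0.979948i)·(+0.344302)·(+1.000000+0.000000i) = +0.068604-0.337398i

Re=0.0686 Im=-0.3374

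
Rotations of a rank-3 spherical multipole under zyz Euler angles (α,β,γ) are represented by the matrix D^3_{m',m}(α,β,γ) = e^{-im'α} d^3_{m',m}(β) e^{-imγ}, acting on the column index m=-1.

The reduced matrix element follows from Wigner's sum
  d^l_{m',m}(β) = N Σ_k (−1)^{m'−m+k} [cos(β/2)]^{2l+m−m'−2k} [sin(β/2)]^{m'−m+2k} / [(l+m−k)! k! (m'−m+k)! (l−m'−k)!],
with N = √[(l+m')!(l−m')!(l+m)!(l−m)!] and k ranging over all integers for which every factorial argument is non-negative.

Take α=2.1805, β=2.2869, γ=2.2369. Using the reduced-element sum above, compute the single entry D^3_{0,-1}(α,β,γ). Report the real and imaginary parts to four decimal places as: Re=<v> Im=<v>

First d^3_{0,-1}(β=2.2869), then the phase factors e^{-i(0)α} and e^{-i(-1)γ}:
With c≡cos(β/2)=0.414457 and s≡sin(β/2)=0.910069, N=[6·6·2·24]^{1/2}=41.569219
Admissible k: 0..2 (factorial args all ≥0)
  k=0: (−1)^1·41.5692/(12)·0.4145^5·0.9101^1 = -0.038553
  k=1: (−1)^2·41.5692/(4)·0.4145^3·0.9101^3 = +0.557665
  k=2: (−1)^3·41.5692/(12)·0.4145^1·0.9101^5 = -0.896275
d^3_{0,-1}(2.2869) = -0.038553 +0.557665 -0.896275 = -0.377163
Attach z-rotation phases: D = e^{-i(0)(2.1805)}·(-0.377163)·e^{-i(-1)(2.2369)} = +0.233060-0.296539i

Re=0.2331 Im=-0.2965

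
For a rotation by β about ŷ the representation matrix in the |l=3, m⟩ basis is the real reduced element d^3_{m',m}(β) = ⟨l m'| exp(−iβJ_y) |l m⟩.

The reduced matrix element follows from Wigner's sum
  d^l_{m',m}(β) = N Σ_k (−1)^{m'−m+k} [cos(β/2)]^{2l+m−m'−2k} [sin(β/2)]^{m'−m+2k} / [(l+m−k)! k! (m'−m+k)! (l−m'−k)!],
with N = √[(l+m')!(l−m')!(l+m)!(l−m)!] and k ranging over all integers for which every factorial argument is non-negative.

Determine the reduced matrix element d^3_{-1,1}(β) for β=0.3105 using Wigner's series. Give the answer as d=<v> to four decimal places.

d=0.1322

d^3_{-1,1}(β=0.3105) via Wigner's sum:
Half-angle: c=0.987973, s=0.154627. N=√(2·24·24·2)=48.000000
Admissible k: 2..4 (factorial args all ≥0)
  k=2: (−1)^0·48.0000/(8)·0.9880^4·0.1546^2 = +0.136679
  k=3: (−1)^1·48.0000/(6)·0.9880^2·0.1546^4 = -0.004464
  k=4: (−1)^2·48.0000/(48)·0.9880^0·0.1546^6 = +0.000014
d^3_{-1,1}(0.3105) = +0.136679 -0.004464 +0.000014 = +0.132229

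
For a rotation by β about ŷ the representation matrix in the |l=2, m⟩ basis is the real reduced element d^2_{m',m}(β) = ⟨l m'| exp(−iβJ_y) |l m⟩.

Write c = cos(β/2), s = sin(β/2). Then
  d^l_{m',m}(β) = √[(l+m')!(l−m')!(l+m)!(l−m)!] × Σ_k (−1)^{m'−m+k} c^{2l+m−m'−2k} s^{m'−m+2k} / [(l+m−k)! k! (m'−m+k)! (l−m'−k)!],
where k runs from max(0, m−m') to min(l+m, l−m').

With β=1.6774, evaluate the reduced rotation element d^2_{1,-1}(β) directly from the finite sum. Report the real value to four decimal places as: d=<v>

d^2_{1,-1}(β=1.6774) via Wigner's sum:
With c≡cos(β/2)=0.668430 and s≡sin(β/2)=0.743775, N=[6·1·1·6]^{1/2}=6.000000
k: max(0,(-1)−(1))=0 … min(2+(-1),2−(1))=1
  k=0: (−1)^2·6.0000/(2)·0.6684^2·0.7438^2 = +0.741509
  k=1: (−1)^3·6.0000/(6)·0.6684^0·0.7438^4 = -0.306031
d^2_{1,-1}(1.6774) = +0.741509 -0.306031 = +0.435478

d=0.4355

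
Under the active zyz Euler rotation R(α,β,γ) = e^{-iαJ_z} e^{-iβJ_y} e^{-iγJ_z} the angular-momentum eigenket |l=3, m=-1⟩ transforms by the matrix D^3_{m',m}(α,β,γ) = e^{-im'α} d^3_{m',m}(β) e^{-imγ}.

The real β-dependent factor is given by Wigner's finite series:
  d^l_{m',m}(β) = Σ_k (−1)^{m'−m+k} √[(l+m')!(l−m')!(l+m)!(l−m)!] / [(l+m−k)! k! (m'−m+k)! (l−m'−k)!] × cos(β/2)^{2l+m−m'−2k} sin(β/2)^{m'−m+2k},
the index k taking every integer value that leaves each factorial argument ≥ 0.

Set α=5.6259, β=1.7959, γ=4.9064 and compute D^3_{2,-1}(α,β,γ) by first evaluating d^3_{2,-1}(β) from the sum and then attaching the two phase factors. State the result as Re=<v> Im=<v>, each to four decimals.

D^3_{2,-1}(5.6259,1.7959,4.9064) = e^{-i·2·5.6259}·d^3_{2,-1}(1.7959)·e^{-i·-1·4.9064}. Compute d first:
With c≡cos(β/2)=0.623214 and s≡sin(β/2)=0.782051, N=[120·1·2·24]^{1/2}=75.894664
k∈{0,1} keeps every argument non-negative
  k=0: (−1)^3·75.8947/(12)·0.6232^3·0.7821^3 = -0.732230
  k=1: (−1)^4·75.8947/(24)·0.6232^1·0.7821^5 = +0.576518
d^3_{2,-1}(1.7959) = -0.732230 +0.576518 = -0.155713
Phases: e^{-i·(2)·5.6259}=+0.253431+0.967353i, e^{-i·(-1)·4.9064}=+0.192796-0.981239i ⇒ D=-0.155411+0.009681i

Re=-0.1554 Im=0.0097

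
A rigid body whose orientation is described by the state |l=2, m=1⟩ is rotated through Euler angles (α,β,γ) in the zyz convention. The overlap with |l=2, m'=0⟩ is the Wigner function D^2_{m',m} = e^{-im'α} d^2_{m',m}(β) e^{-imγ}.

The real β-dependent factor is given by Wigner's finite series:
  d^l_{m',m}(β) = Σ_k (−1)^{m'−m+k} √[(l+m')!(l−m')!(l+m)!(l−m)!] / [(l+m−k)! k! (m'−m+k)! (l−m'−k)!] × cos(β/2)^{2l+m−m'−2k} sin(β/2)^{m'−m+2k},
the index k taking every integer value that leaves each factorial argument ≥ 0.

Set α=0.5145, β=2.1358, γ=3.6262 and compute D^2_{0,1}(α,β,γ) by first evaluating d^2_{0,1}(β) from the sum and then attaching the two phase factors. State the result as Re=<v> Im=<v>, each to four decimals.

Re=0.4901 Im=-0.2580

First d^2_{0,1}(β=2.1358), then the phase factors e^{-i(0)α} and e^{-i(1)γ}:
Half-angle: c=0.481965, s=0.876190. N=√(2·2·6·1)=4.898979
The bounds max(0,m−m')=1 and min(l+m,l−m')=2 give 2 terms
  k=1: (−1)^0·4.8990/(2)·0.4820^3·0.8762^1 = +0.240282
  k=2: (−1)^1·4.8990/(2)·0.4820^1·0.8762^3 = -0.794121
d^2_{0,1}(2.1358) = +0.240282 -0.794121 = -0.553839
Attach z-rotation phases: D = e^{-i(0)(0.5145)}·(-0.553839)·e^{-i(1)(3.6262)} = +0.490069-0.258012i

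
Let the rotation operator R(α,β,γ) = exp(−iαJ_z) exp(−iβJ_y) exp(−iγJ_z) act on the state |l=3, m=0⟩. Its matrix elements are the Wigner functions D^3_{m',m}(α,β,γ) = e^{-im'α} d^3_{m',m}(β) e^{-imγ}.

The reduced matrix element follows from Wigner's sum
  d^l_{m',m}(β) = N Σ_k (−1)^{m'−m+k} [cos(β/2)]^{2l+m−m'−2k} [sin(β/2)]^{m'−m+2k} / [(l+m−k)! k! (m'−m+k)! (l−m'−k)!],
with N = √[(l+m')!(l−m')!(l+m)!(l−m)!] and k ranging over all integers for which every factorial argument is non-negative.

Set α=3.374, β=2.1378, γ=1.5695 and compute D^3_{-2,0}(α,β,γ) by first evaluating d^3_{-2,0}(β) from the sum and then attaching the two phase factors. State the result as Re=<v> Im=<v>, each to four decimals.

First d^3_{-2,0}(β=2.1378), then the phase factors e^{-i(-2)α} and e^{-i(0)γ}:
Half-angle: c=0.481089, s=0.876672. N=√(1·120·6·6)=65.726707
k∈{2,3} keeps every argument non-negative
  k=2: (−1)^0·65.7267/(12)·0.4811^4·0.8767^2 = +0.225494
  k=3: (−1)^1·65.7267/(12)·0.4811^2·0.8767^4 = -0.748789
d^3_{-2,0}(2.1378) = +0.225494 -0.748789 = -0.523294
Phases: e^{-i·(-2)·3.374}=+0.893905+0.448257i, e^{-i·(0)·1.5695}=+1.000000+0.000000i ⇒ D=-0.467775-0.234571i

Re=-0.4678 Im=-0.2346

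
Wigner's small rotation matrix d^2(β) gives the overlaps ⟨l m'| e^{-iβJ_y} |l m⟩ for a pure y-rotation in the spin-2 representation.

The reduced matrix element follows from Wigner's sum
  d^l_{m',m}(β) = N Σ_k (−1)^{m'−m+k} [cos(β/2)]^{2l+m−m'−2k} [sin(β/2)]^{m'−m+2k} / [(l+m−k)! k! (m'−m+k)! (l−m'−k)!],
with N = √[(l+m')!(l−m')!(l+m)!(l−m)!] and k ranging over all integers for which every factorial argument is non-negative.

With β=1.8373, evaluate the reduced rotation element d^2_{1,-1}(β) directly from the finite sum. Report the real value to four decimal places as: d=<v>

d^2_{1,-1}(β=1.8373) via Wigner's sum:
Half-angle: c=0.606894, s=0.794783. N=√(6·1·1·6)=6.000000
k∈{0,1} keeps every argument non-negative
  k=0: (−1)^2·6.0000/(2)·0.6069^2·0.7948^2 = +0.697981
  k=1: (−1)^3·6.0000/(6)·0.6069^0·0.7948^4 = -0.399020
d^2_{1,-1}(1.8373) = +0.697981 -0.399020 = +0.298961

d=0.2990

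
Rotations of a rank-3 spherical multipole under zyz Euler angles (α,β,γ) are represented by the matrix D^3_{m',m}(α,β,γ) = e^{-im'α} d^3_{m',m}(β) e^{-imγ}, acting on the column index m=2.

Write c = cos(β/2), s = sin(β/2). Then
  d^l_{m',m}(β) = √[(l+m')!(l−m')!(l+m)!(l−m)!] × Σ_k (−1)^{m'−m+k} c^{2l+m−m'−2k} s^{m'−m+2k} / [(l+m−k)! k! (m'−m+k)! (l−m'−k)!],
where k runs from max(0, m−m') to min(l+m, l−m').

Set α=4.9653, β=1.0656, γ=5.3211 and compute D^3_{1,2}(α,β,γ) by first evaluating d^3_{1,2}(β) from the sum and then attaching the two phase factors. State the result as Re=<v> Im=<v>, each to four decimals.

Re=-0.2308 Im=-0.0233

D^3_{1,2}(4.9653,1.0656,5.3211) = e^{-i·1·4.9653}·d^3_{1,2}(1.0656)·e^{-i·2·5.3211}. Compute d first:
c=cos(1.0656/2)=0.861388, s=sin(1.0656/2)=0.507947; N=√[24·2·120·1]=75.894664
k: max(0,(2)−(1))=1 … min(3+(2),3−(1))=2
  k=1: (−1)^0·75.8947/(24)·0.8614^5·0.5079^1 = +0.761751
  k=2: (−1)^1·75.8947/(12)·0.8614^3·0.5079^3 = -0.529764
d^3_{1,2}(1.0656) = +0.761751 -0.529764 = +0.231987
Phases: e^{-i·(1)·4.9653}=+0.250223+0.968188i, e^{-i·(2)·5.3211}=-0.346066+0.938210i ⇒ D=-0.230817-0.023267i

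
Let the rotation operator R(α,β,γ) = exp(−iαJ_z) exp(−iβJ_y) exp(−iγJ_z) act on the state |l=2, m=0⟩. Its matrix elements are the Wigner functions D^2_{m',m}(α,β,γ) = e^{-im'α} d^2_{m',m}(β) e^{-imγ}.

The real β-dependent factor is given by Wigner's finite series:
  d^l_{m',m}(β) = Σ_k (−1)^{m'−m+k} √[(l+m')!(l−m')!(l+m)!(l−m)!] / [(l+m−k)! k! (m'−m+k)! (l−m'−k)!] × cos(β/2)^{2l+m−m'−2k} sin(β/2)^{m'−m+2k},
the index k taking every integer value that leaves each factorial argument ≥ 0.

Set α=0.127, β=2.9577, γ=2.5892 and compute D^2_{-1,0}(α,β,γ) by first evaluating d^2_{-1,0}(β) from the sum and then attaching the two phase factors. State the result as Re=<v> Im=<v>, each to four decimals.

Re=-0.2184 Im=-0.0279

Split into d^2_{-1,0}(β=2.9577) × two z-phases.
c=cos(2.9577/2)=0.091817, s=sin(2.9577/2)=0.995776; N=√[1·6·2·2]=4.898979
Admissible k: 1..2 (factorial args all ≥0)
  k=1: (−1)^0·4.8990/(2)·0.0918^3·0.9958^1 = +0.001888
  k=2: (−1)^1·4.8990/(2)·0.0918^1·0.9958^3 = -0.222066
d^2_{-1,0}(2.9577) = +0.001888 -0.222066 = -0.220178
Attach z-rotation phases: D = e^{-i(-1)(0.127)}·(-0.220178)·e^{-i(0)(2.5892)} = -0.218405-0.027888i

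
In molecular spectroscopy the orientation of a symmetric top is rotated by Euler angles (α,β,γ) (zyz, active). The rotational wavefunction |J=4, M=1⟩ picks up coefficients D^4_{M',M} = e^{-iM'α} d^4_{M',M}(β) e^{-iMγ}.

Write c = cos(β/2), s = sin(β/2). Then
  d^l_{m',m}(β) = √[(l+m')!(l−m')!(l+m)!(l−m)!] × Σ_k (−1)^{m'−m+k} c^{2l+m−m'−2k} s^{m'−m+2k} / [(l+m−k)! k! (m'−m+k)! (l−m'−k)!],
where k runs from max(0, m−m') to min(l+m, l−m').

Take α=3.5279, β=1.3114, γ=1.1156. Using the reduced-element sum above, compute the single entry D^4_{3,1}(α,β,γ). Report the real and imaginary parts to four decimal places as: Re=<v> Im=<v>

First d^4_{3,1}(β=1.3114), then the phase factors e^{-i(3)α} and e^{-i(1)γ}:
With c≡cos(β/2)=0.792621 and s≡sin(β/2)=0.609714, N=[5040·1·120·6]^{1/2}=1904.940944
Admissible k: 0..1 (factorial args all ≥0)
  k=0: (−1)^2·1904.9409/(240)·0.7926^6·0.6097^2 = +0.731674
  k=1: (−1)^3·1904.9409/(144)·0.7926^4·0.6097^4 = -0.721585
d^4_{3,1}(1.3114) = +0.731674 -0.721585 = +0.010089
Attach z-rotation phases: D = e^{-i(3)(3.5279)}·(+0.010089)·e^{-i(1)(1.1156)} = +0.006528+0.007692i

Re=0.0065 Im=0.0077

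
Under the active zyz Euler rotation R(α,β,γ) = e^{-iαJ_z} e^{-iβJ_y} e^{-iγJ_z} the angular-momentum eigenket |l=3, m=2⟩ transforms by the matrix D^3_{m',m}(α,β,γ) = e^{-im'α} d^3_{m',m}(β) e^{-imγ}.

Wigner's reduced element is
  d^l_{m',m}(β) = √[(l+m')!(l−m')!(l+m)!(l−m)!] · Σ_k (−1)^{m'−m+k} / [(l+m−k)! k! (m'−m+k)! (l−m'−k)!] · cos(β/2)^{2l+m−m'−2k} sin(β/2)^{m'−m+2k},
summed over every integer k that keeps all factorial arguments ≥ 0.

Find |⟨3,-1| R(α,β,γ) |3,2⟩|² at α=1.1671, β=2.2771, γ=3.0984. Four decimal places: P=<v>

P=0.2206

D^3_{-1,2}(1.1671,2.2771,3.0984) = e^{-i·-1·1.1671}·d^3_{-1,2}(2.2771)·e^{-i·2·3.0984}. Compute d first:
Half-angle: c=0.418912, s=0.908027. N=√(2·24·120·1)=75.894664
k∈{3,4} keeps every argument non-negative
  k=3: (−1)^0·75.8947/(12)·0.4189^3·0.9080^3 = +0.348092
  k=4: (−1)^1·75.8947/(24)·0.4189^1·0.9080^5 = -0.817742
d^3_{-1,2}(2.2771) = +0.348092 -0.817742 = -0.469650
|D^3_{-1,2}|² = |d^3_{-1,2}(β)|² = (-0.469650)² = 0.220571 (the z-rotation phases have unit modulus)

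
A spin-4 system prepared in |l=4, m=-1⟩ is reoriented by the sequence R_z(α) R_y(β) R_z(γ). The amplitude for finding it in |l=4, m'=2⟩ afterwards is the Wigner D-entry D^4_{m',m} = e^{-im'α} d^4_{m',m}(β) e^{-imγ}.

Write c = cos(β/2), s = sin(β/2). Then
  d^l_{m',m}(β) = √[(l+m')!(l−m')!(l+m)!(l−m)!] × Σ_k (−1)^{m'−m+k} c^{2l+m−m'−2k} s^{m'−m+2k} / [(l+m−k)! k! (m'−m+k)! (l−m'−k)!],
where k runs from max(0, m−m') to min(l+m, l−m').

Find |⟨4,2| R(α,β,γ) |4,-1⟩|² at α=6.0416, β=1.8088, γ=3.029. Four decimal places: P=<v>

D^4_{2,-1}(6.0416,1.8088,3.029) = e^{-i·2·6.0416}·d^4_{2,-1}(1.8088)·e^{-i·-1·3.029}. Compute d first:
c=cos(1.8088/2)=0.618157, s=sin(1.8088/2)=0.786054; N=√[720·2·6·120]=1018.233765
k∈{0,1,2} keeps every argument non-negative
  k=0: (−1)^3·1018.2338/(72)·0.6182^5·0.7861^3 = -0.619966
  k=1: (−1)^4·1018.2338/(48)·0.6182^3·0.7861^5 = +1.503718
  k=2: (−1)^5·1018.2338/(240)·0.6182^1·0.7861^7 = -0.486299
d^4_{2,-1}(1.8088) = -0.619966 +1.503718 -0.486299 = +0.397453
|D^4_{2,-1}|² = |d^4_{2,-1}(β)|² = (+0.397453)² = 0.157969 (the z-rotation phases have unit modulus)

P=0.1580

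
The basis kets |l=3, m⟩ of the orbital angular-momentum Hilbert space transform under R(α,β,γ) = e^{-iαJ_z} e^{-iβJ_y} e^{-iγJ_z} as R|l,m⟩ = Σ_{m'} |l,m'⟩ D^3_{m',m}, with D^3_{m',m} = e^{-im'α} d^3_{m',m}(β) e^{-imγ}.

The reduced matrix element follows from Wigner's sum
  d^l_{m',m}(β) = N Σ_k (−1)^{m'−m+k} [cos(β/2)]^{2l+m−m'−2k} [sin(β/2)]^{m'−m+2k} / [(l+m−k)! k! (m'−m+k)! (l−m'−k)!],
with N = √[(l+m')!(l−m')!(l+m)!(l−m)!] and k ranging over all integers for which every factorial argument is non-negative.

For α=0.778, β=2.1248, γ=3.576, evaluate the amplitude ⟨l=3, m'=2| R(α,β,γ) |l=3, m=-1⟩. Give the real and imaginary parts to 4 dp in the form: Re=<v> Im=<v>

Re=-0.1288 Im=0.2672

D^3_{2,-1}(0.778,2.1248,3.576) = e^{-i·2·0.778}·d^3_{2,-1}(2.1248)·e^{-i·-1·3.576}. Compute d first:
With c≡cos(β/2)=0.486777 and s≡sin(β/2)=0.873526, N=[120·1·2·24]^{1/2}=75.894664
The bounds max(0,m−m')=0 and min(l+m,l−m')=1 give 2 terms
  k=0: (−1)^3·75.8947/(12)·0.4868^3·0.8735^3 = -0.486237
  k=1: (−1)^4·75.8947/(24)·0.4868^1·0.8735^5 = +0.782907
d^3_{2,-1}(2.1248) = -0.486237 +0.782907 = +0.296669
Phases: e^{-i·(2)·0.778}=+0.014796-0.999891i, e^{-i·(-1)·3.576}=-0.907120-0.420873i ⇒ D=-0.128828+0.267238i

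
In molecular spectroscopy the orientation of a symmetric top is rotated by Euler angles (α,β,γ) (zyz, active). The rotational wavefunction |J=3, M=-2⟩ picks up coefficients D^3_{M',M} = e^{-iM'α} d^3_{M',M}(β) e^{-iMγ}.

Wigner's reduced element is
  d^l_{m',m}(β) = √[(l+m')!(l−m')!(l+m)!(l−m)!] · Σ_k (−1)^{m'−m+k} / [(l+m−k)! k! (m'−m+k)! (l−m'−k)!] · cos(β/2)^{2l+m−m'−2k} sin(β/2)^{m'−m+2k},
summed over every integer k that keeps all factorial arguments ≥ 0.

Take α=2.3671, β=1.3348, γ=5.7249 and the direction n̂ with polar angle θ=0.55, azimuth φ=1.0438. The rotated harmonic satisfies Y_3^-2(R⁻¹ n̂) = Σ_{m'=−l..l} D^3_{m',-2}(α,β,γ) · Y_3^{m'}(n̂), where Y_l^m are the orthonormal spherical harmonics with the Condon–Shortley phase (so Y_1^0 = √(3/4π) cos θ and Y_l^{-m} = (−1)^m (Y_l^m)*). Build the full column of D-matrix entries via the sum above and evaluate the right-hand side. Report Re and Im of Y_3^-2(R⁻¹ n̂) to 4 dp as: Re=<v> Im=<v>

Need the full column D^3_{m',-2} for m'=−3..3 at α=2.3671, β=1.3348, γ=5.7249.
cos(β/2)=0.785434, sin(β/2)=0.618946
d^3_{-3,-2}: single k=1 term ⇒ +0.453185;  D = +0.433151-0.133257i
d^3_{-2,-2}: k∈[0..1] ⇒ +0.234778 -0.728976 = -0.494198;  D = +0.439253+0.226471i
d^3_{-1,-2}: k∈[0..1] ⇒ -0.585060 +0.726635 = +0.141576;  D = +0.044571+0.134377i
d^3_{0,-2}: k∈[0..1] ⇒ +0.798553 -0.495896 = +0.302658;  D = +0.132796-0.271968i
d^3_{1,-2}: k∈[0..1] ⇒ -0.726635 +0.225618 = -0.501018;  D = +0.471989-0.168064i
d^3_{2,-2}: k∈[0..1] ⇒ +0.452689 -0.056223 = +0.396466;  D = +0.359974+0.166145i
d^3_{3,-2}: single k=0 term ⇒ -0.174763;  D = +0.062200+0.163319i
Y_3^{m'}(θ=0.55,φ=1.0438) and Σ D·Y over m':
  (+0.4332-0.1333i)·(-0.0596-0.0006i)  (+0.4393+0.2265i)·(-0.1176-0.2069i)  (+0.0446+0.1344i)·(+0.2238-0.3846i)  (+0.1328-0.2720i)·(+0.2017+0.0000i)  (+0.4720-0.1681i)·(-0.2238-0.3846i)  (+0.3600+0.1661i)·(-0.1176+0.2069i)  (+0.0622+0.1633i)·(+0.0596-0.0006i)
Y_3^-2(R⁻¹ n̂) = -0.185413-0.231045i

Re=-0.1854 Im=-0.2310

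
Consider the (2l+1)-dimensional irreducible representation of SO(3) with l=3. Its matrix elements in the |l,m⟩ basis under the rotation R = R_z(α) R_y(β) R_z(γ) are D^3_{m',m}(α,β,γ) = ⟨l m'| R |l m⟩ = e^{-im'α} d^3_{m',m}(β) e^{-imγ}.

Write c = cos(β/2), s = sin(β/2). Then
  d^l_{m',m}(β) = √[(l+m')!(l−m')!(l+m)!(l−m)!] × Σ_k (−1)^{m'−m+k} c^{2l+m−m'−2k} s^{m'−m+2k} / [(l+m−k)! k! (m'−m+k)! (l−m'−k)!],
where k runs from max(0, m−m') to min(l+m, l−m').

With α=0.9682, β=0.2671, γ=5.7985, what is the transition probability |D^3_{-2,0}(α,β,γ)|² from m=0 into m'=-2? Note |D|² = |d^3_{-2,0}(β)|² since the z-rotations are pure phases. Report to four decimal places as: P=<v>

Split into d^3_{-2,0}(β=0.2671) × two z-phases.
Half-angle: c=0.991095, s=0.133153. N=√(1·120·6·6)=65.726707
The bounds max(0,m−m')=2 and min(l+m,l−m')=3 give 2 terms
  k=2: (−1)^0·65.7267/(12)·0.9911^4·0.1332^2 = +0.093697
  k=3: (−1)^1·65.7267/(12)·0.9911^2·0.1332^4 = -0.001691
d^3_{-2,0}(0.2671) = +0.093697 -0.001691 = +0.092006
|D^3_{-2,0}|² = |d^3_{-2,0}(β)|² = (+0.092006)² = 0.008465 (the z-rotation phases have unit modulus)

P=0.0085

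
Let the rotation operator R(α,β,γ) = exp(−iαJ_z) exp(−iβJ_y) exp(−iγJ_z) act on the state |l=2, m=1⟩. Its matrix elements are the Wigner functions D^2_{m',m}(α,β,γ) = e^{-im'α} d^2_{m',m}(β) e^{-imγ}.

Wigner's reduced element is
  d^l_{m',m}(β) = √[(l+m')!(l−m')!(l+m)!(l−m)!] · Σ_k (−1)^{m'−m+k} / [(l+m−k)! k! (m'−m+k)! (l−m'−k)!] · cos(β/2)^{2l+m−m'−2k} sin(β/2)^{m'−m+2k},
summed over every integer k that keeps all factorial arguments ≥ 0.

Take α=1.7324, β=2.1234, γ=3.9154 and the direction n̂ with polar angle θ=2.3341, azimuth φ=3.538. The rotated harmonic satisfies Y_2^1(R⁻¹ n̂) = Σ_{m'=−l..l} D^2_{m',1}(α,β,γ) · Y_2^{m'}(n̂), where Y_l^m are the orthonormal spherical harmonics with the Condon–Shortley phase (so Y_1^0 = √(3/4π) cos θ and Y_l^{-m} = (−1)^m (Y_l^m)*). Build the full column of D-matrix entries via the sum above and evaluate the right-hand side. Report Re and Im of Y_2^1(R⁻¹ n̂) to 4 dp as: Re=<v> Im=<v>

Need the full column D^2_{m',1} for m'=−2..2 at α=1.7324, β=2.1234, γ=3.9154.
cos(β/2)=0.487388, sin(β/2)=0.873185
d^2_{-2,1}: single k=3 term ⇒ +0.648970;  D = +0.584193-0.282630i
d^2_{-1,1}: k∈[2..3] ⇒ +0.543356 -0.581334 = -0.037978;  D = +0.021825+0.031081i
d^2_{0,1}: k∈[1..2] ⇒ +0.247632 -0.794822 = -0.547190;  D = +0.391380-0.382411i
d^2_{1,1}: k∈[0..1] ⇒ +0.056429 -0.543356 = -0.486927;  D = -0.391900-0.288985i
d^2_{2,1}: single k=0 term ⇒ -0.202191;  D = -0.092251+0.179920i
Y_2^{m'}(θ=2.3341,φ=3.538) and Σ D·Y over m':
  (+0.5842-0.2826i)·(+0.1415-0.1437i)  (+0.0218+0.0311i)·(+0.3560-0.1490i)  (+0.3914-0.3824i)·(+0.1368+0.0000i)  (-0.3919-0.2890i)·(-0.3560-0.1490i)  (-0.0923+0.1799i)·(+0.1415+0.1437i)
Y_2^1(R⁻¹ n̂) = +0.165569+0.005050i

Re=0.1656 Im=0.0050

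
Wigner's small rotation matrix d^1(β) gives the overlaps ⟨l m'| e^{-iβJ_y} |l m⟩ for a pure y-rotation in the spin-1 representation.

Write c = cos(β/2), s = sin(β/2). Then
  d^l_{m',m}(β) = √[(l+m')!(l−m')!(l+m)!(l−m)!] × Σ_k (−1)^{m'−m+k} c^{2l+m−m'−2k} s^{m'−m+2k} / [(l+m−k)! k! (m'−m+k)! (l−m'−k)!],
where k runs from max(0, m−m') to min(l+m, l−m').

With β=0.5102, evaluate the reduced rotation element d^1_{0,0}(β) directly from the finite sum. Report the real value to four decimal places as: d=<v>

d^1_{0,0}(β=0.5102) via Wigner's sum:
c=cos(0.5102/2)=0.967638, s=sin(0.5102/2)=0.252342; N=√[1·1·1·1]=1.000000
k∈{0,1} keeps every argument non-negative
  k=0: (−1)^0·1.0000/(1)·0.9676^2·0.2523^0 = +0.936323
  k=1: (−1)^1·1.0000/(1)·0.9676^0·0.2523^2 = -0.063677
d^1_{0,0}(0.5102) = +0.936323 -0.063677 = +0.872647

d=0.8726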